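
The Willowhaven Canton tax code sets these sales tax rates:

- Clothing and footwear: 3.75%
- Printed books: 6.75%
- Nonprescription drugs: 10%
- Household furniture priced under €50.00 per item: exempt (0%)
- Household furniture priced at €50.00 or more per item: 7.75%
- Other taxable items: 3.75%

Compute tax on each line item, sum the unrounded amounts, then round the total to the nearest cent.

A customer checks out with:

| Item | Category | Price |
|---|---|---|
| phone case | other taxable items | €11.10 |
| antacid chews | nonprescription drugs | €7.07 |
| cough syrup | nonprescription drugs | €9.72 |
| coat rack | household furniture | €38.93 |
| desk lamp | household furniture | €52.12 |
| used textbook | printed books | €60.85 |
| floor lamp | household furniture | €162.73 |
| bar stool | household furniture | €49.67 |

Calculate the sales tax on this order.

€22.85

Phone case €11.10: other taxable items → 3.75% → €0.41625
Antacid chews €7.07: nonprescription drugs → 10% → €0.707
Cough syrup €9.72: nonprescription drugs → 10% → €0.972
Coat rack €38.93: household furniture, under €50.00 → 0% → €0.00
Desk lamp €52.12: household furniture, €50.00 or more → 7.75% → €4.0393
Used textbook €60.85: printed books → 6.75% → €4.107375
Floor lamp €162.73: household furniture, €50.00 or more → 7.75% → €12.611575
Bar stool €49.67: household furniture, under €50.00 → 0% → €0.00
Unrounded tax sum = €22.8535 → €22.85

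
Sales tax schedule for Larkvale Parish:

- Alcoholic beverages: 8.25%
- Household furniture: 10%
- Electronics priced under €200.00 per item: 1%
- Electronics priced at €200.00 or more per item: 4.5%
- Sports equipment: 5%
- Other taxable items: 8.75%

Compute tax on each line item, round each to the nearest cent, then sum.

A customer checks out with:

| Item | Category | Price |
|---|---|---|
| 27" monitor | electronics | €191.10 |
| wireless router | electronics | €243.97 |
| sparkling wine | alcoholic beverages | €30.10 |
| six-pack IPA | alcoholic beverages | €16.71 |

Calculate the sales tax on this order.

€16.75

27" monitor €191.10: electronics, under €200.00 → 1% → €1.91
Wireless router €243.97: electronics, €200.00 or more → 4.5% → €10.98
Sparkling wine €30.10: alcoholic beverages → 8.25% → €2.48
Six-pack IPA €16.71: alcoholic beverages → 8.25% → €1.38
Total tax = €1.91 + €10.98 + €2.48 + €1.38 = €16.75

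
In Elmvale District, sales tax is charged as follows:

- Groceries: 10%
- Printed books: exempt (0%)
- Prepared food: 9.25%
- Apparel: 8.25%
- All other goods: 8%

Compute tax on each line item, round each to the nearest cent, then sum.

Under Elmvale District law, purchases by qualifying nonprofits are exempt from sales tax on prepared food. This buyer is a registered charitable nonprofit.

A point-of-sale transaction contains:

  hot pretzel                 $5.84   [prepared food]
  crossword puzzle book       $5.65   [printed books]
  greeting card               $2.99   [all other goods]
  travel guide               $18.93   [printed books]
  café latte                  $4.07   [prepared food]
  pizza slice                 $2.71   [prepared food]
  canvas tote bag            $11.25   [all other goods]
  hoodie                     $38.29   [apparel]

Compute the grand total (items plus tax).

Hot pretzel $5.84: prepared food, buyer-exempt → 0% → $0.00
Crossword puzzle book $5.65: printed books → 0% → $0.00
Greeting card $2.99: all other goods → 8% → $0.24
Travel guide $18.93: printed books → 0% → $0.00
Café latte $4.07: prepared food, buyer-exempt → 0% → $0.00
Pizza slice $2.71: prepared food, buyer-exempt → 0% → $0.00
Canvas tote bag $11.25: all other goods → 8% → $0.90
Hoodie $38.29: apparel → 8.25% → $3.16
Subtotal = $89.73; tax = $4.30; total due = $94.03

$94.03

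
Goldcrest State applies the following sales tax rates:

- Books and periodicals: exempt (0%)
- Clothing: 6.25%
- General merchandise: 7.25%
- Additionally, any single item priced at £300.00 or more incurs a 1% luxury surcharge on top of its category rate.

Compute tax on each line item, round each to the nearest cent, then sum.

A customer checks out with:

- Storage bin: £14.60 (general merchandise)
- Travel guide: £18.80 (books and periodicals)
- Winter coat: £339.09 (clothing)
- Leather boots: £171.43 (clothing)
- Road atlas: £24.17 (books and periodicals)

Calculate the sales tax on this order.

£36.35

Storage bin £14.60: general merchandise → 7.25% → £1.06
Travel guide £18.80: books and periodicals → 0% → £0.00
Winter coat £339.09: clothing → 6.25% + 1% surcharge = 7.25% → £24.58
Leather boots £171.43: clothing → 6.25% → £10.71
Road atlas £24.17: books and periodicals → 0% → £0.00
Total tax = £1.06 + £24.58 + £10.71 = £36.35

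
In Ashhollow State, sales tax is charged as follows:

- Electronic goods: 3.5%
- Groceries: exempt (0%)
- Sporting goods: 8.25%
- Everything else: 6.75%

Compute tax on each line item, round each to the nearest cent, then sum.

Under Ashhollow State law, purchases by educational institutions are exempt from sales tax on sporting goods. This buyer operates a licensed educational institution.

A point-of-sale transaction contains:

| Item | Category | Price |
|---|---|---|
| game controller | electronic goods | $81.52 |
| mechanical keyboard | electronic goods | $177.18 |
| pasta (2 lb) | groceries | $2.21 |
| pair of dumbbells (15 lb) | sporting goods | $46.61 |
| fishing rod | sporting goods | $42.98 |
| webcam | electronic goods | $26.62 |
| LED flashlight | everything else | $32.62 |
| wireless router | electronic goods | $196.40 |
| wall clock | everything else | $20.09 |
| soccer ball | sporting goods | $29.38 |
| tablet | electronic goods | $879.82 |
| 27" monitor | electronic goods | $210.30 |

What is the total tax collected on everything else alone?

LED flashlight $32.62: everything else → 6.75% → $2.20
Wall clock $20.09: everything else → 6.75% → $1.36
Tax on everything else = $2.20 + $1.36 = $3.56

$3.56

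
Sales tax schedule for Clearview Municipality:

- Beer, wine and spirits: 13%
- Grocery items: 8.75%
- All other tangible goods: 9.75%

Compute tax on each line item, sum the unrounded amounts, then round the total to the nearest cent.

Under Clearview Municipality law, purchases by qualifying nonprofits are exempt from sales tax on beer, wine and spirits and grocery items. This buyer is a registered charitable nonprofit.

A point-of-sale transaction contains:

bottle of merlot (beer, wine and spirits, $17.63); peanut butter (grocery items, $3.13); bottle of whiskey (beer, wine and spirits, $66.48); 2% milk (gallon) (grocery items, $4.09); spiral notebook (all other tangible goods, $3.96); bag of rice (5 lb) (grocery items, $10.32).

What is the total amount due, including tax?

$106.00

Bottle of merlot $17.63: beer, wine and spirits, buyer-exempt → 0% → $0.00
Peanut butter $3.13: grocery items, buyer-exempt → 0% → $0.00
Bottle of whiskey $66.48: beer, wine and spirits, buyer-exempt → 0% → $0.00
2% milk (gallon) $4.09: grocery items, buyer-exempt → 0% → $0.00
Spiral notebook $3.96: all other tangible goods → 9.75% → $0.3861
Bag of rice (5 lb) $10.32: grocery items, buyer-exempt → 0% → $0.00
Subtotal = $105.61; unrounded tax = $0.3861 → $0.39; total due = $106.00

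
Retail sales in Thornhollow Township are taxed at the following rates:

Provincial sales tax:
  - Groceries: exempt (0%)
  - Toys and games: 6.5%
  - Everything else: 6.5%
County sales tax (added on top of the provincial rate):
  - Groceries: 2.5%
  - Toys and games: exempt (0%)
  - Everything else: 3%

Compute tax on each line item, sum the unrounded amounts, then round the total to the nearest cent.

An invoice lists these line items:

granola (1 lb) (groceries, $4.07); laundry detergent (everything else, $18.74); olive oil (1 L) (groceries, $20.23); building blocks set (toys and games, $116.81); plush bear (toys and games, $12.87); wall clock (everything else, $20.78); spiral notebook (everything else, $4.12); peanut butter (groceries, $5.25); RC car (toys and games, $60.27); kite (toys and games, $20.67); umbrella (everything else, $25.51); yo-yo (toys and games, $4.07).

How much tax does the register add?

Granola (1 lb) $4.07: groceries → 0% + 2.5% county = 2.5% → $0.10175
Laundry detergent $18.74: everything else → 6.5% + 3% county = 9.5% → $1.7803
Olive oil (1 L) $20.23: groceries → 0% + 2.5% county = 2.5% → $0.50575
Building blocks set $116.81: toys and games → 6.5% + 0% county = 6.5% → $7.59265
Plush bear $12.87: toys and games → 6.5% + 0% county = 6.5% → $0.83655
Wall clock $20.78: everything else → 6.5% + 3% county = 9.5% → $1.9741
Spiral notebook $4.12: everything else → 6.5% + 3% county = 9.5% → $0.3914
Peanut butter $5.25: groceries → 0% + 2.5% county = 2.5% → $0.13125
RC car $60.27: toys and games → 6.5% + 0% county = 6.5% → $3.91755
Kite $20.67: toys and games → 6.5% + 0% county = 6.5% → $1.34355
Umbrella $25.51: everything else → 6.5% + 3% county = 9.5% → $2.42345
Yo-yo $4.07: toys and games → 6.5% + 0% county = 6.5% → $0.26455
Unrounded tax sum = $21.26285 → $21.26

$21.26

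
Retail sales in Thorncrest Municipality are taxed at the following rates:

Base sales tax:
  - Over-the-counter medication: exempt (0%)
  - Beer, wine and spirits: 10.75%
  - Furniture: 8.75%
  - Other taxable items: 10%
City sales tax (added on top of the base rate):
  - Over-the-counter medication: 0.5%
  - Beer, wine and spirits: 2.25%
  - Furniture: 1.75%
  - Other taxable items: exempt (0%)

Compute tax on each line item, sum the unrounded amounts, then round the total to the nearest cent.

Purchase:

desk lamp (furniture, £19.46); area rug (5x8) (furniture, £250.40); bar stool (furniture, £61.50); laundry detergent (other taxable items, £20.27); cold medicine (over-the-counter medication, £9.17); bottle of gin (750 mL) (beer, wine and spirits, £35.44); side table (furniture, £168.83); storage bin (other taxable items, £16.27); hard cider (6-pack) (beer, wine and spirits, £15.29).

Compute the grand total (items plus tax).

£659.44

Desk lamp £19.46: furniture → 8.75% + 1.75% city = 10.5% → £2.0433
Area rug (5x8) £250.40: furniture → 8.75% + 1.75% city = 10.5% → £26.292
Bar stool £61.50: furniture → 8.75% + 1.75% city = 10.5% → £6.4575
Laundry detergent £20.27: other taxable items → 10% + 0% city = 10% → £2.027
Cold medicine £9.17: over-the-counter medication → 0% + 0.5% city = 0.5% → £0.04585
Bottle of gin (750 mL) £35.44: beer, wine and spirits → 10.75% + 2.25% city = 13% → £4.6072
Side table £168.83: furniture → 8.75% + 1.75% city = 10.5% → £17.72715
Storage bin £16.27: other taxable items → 10% + 0% city = 10% → £1.627
Hard cider (6-pack) £15.29: beer, wine and spirits → 10.75% + 2.25% city = 13% → £1.9877
Subtotal = £596.63; unrounded tax = £62.8147 → £62.81; total due = £659.44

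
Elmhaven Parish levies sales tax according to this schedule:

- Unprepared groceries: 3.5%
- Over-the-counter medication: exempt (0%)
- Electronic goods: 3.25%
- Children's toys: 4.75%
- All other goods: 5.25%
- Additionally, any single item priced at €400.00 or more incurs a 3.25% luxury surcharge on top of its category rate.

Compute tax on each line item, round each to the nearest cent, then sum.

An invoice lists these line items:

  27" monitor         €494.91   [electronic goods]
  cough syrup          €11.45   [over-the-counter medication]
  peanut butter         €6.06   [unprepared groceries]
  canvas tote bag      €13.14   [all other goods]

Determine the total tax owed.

27" monitor €494.91: electronic goods → 3.25% + 3.25% surcharge = 6.5% → €32.17
Cough syrup €11.45: over-the-counter medication → 0% → €0.00
Peanut butter €6.06: unprepared groceries → 3.5% → €0.21
Canvas tote bag €13.14: all other goods → 5.25% → €0.69
Total tax = €32.17 + €0.21 + €0.69 = €33.07

€33.07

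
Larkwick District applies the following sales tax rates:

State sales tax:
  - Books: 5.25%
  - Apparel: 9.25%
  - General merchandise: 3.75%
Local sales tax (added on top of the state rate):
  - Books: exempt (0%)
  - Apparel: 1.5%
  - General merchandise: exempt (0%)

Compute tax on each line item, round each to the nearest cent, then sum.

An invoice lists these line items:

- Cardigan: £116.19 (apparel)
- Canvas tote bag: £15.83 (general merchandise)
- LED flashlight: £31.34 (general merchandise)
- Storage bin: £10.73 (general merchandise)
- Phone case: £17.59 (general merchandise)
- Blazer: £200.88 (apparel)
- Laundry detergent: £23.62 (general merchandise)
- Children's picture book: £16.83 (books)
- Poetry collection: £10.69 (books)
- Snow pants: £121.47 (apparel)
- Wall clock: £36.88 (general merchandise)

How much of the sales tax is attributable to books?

Children's picture book £16.83: books → 5.25% + 0% local = 5.25% → £0.88
Poetry collection £10.69: books → 5.25% + 0% local = 5.25% → £0.56
Tax on books = £0.88 + £0.56 = £1.44

£1.44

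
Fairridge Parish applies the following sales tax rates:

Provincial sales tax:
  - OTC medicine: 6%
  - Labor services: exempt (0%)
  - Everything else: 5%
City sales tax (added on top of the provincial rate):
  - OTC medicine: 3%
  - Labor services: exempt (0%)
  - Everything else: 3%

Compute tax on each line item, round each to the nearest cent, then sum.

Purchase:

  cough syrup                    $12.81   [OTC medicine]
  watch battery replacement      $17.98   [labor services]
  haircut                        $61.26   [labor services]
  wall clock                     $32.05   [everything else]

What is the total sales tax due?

$3.71

Cough syrup $12.81: OTC medicine → 6% + 3% city = 9% → $1.15
Watch battery replacement $17.98: labor services → 0% + 0% city = 0% → $0.00
Haircut $61.26: labor services → 0% + 0% city = 0% → $0.00
Wall clock $32.05: everything else → 5% + 3% city = 8% → $2.56
Total tax = $1.15 + $2.56 = $3.71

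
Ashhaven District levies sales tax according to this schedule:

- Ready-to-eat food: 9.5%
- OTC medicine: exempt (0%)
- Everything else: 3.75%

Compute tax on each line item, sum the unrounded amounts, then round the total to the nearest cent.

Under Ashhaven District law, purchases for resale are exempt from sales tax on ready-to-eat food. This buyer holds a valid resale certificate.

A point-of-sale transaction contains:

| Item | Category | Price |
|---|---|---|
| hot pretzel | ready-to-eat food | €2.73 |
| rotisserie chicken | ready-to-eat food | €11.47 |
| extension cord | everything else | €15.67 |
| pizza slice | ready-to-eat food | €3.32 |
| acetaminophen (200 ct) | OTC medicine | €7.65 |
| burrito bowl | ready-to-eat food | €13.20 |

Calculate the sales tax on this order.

€0.59

Hot pretzel €2.73: ready-to-eat food, buyer-exempt → 0% → €0.00
Rotisserie chicken €11.47: ready-to-eat food, buyer-exempt → 0% → €0.00
Extension cord €15.67: everything else → 3.75% → €0.587625
Pizza slice €3.32: ready-to-eat food, buyer-exempt → 0% → €0.00
Acetaminophen (200 ct) €7.65: OTC medicine → 0% → €0.00
Burrito bowl €13.20: ready-to-eat food, buyer-exempt → 0% → €0.00
Unrounded tax sum = €0.587625 → €0.59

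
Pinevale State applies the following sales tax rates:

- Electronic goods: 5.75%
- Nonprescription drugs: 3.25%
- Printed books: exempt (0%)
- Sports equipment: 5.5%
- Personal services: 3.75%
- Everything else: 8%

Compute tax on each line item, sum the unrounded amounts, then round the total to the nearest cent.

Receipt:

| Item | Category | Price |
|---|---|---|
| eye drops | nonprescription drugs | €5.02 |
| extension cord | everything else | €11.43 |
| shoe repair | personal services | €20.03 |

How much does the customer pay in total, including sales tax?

Eye drops €5.02: nonprescription drugs → 3.25% → €0.16315
Extension cord €11.43: everything else → 8% → €0.9144
Shoe repair €20.03: personal services → 3.75% → €0.751125
Subtotal = €36.48; unrounded tax = €1.828675 → €1.83; total due = €38.31

€38.31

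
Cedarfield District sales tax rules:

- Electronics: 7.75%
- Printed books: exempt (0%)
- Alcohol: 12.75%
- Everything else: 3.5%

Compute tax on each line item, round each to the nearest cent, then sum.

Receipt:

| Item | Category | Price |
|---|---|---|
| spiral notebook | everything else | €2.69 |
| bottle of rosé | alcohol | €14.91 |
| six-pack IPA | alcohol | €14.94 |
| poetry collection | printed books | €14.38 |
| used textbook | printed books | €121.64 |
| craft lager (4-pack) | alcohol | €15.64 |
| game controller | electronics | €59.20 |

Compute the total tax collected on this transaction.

€10.47

Spiral notebook €2.69: everything else → 3.5% → €0.09
Bottle of rosé €14.91: alcohol → 12.75% → €1.90
Six-pack IPA €14.94: alcohol → 12.75% → €1.90
Poetry collection €14.38: printed books → 0% → €0.00
Used textbook €121.64: printed books → 0% → €0.00
Craft lager (4-pack) €15.64: alcohol → 12.75% → €1.99
Game controller €59.20: electronics → 7.75% → €4.59
Total tax = €0.09 + €1.90 + €1.90 + €1.99 + €4.59 = €10.47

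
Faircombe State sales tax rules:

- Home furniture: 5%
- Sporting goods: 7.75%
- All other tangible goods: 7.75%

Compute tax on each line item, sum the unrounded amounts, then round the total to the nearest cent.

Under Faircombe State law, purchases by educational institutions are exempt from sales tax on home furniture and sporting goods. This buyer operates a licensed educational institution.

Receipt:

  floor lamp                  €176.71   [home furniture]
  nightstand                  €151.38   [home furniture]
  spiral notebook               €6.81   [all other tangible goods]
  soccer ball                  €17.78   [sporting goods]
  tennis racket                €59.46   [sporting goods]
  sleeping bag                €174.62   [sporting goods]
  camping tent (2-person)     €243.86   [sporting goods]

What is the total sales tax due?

€0.53

Floor lamp €176.71: home furniture, buyer-exempt → 0% → €0.00
Nightstand €151.38: home furniture, buyer-exempt → 0% → €0.00
Spiral notebook €6.81: all other tangible goods → 7.75% → €0.527775
Soccer ball €17.78: sporting goods, buyer-exempt → 0% → €0.00
Tennis racket €59.46: sporting goods, buyer-exempt → 0% → €0.00
Sleeping bag €174.62: sporting goods, buyer-exempt → 0% → €0.00
Camping tent (2-person) €243.86: sporting goods, buyer-exempt → 0% → €0.00
Unrounded tax sum = €0.527775 → €0.53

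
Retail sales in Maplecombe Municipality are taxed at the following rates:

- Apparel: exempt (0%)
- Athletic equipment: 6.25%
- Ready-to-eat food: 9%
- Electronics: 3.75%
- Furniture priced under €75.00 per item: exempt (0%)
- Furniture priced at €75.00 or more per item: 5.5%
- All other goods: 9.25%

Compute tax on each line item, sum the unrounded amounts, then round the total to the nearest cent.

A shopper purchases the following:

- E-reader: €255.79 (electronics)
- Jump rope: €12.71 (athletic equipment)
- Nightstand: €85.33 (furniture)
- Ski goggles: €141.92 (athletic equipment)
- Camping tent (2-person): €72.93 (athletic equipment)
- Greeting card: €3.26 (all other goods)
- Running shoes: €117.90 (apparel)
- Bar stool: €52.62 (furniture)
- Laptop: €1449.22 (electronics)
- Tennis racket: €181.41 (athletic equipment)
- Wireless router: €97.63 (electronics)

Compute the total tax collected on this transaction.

€98.15

E-reader €255.79: electronics → 3.75% → €9.592125
Jump rope €12.71: athletic equipment → 6.25% → €0.794375
Nightstand €85.33: furniture, €75.00 or more → 5.5% → €4.69315
Ski goggles €141.92: athletic equipment → 6.25% → €8.87
Camping tent (2-person) €72.93: athletic equipment → 6.25% → €4.558125
Greeting card €3.26: all other goods → 9.25% → €0.30155
Running shoes €117.90: apparel → 0% → €0.00
Bar stool €52.62: furniture, under €75.00 → 0% → €0.00
Laptop €1449.22: electronics → 3.75% → €54.34575
Tennis racket €181.41: athletic equipment → 6.25% → €11.338125
Wireless router €97.63: electronics → 3.75% → €3.661125
Unrounded tax sum = €98.154325 → €98.15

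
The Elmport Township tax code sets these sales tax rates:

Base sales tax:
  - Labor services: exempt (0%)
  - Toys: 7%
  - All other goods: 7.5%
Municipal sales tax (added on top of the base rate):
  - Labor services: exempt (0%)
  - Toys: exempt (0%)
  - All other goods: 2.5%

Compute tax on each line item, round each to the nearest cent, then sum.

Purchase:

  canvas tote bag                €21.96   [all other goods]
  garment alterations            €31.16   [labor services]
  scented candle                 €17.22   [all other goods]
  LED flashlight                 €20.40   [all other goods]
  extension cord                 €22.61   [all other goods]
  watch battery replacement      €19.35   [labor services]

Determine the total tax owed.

Canvas tote bag €21.96: all other goods → 7.5% + 2.5% municipal = 10% → €2.20
Garment alterations €31.16: labor services → 0% + 0% municipal = 0% → €0.00
Scented candle €17.22: all other goods → 7.5% + 2.5% municipal = 10% → €1.72
LED flashlight €20.40: all other goods → 7.5% + 2.5% municipal = 10% → €2.04
Extension cord €22.61: all other goods → 7.5% + 2.5% municipal = 10% → €2.26
Watch battery replacement €19.35: labor services → 0% + 0% municipal = 0% → €0.00
Total tax = €2.20 + €1.72 + €2.04 + €2.26 = €8.22

€8.22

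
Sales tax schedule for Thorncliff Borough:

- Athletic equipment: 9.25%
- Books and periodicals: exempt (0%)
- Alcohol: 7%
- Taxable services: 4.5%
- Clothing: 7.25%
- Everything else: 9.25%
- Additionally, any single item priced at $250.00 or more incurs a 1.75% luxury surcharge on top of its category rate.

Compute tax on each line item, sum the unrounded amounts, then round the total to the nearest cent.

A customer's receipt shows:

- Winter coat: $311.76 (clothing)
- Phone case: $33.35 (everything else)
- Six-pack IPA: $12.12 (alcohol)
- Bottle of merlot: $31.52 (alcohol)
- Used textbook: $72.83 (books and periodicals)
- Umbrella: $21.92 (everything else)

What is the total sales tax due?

$36.23

Winter coat $311.76: clothing → 7.25% + 1.75% surcharge = 9% → $28.0584
Phone case $33.35: everything else → 9.25% → $3.084875
Six-pack IPA $12.12: alcohol → 7% → $0.8484
Bottle of merlot $31.52: alcohol → 7% → $2.2064
Used textbook $72.83: books and periodicals → 0% → $0.00
Umbrella $21.92: everything else → 9.25% → $2.0276
Unrounded tax sum = $36.225675 → $36.23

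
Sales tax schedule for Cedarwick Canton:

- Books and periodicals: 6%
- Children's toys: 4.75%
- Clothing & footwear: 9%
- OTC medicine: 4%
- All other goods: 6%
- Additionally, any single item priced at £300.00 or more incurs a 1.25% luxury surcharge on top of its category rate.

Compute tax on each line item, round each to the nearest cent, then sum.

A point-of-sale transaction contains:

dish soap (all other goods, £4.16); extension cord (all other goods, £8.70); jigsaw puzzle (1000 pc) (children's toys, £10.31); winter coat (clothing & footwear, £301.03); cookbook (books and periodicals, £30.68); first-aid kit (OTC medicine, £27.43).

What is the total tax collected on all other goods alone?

£0.77

Dish soap £4.16: all other goods → 6% → £0.25
Extension cord £8.70: all other goods → 6% → £0.52
Tax on all other goods = £0.25 + £0.52 = £0.77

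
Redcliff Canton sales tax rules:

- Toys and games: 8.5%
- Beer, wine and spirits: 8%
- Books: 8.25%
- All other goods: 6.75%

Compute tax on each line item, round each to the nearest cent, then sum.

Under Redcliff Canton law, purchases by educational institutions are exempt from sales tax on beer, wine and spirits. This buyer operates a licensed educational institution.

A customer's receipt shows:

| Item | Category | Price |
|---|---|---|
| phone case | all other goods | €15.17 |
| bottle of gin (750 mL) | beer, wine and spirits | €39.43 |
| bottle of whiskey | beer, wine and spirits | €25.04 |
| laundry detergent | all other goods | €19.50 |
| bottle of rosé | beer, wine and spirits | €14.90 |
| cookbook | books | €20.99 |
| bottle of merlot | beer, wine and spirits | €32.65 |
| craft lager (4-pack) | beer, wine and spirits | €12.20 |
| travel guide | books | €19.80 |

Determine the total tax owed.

Phone case €15.17: all other goods → 6.75% → €1.02
Bottle of gin (750 mL) €39.43: beer, wine and spirits, buyer-exempt → 0% → €0.00
Bottle of whiskey €25.04: beer, wine and spirits, buyer-exempt → 0% → €0.00
Laundry detergent €19.50: all other goods → 6.75% → €1.32
Bottle of rosé €14.90: beer, wine and spirits, buyer-exempt → 0% → €0.00
Cookbook €20.99: books → 8.25% → €1.73
Bottle of merlot €32.65: beer, wine and spirits, buyer-exempt → 0% → €0.00
Craft lager (4-pack) €12.20: beer, wine and spirits, buyer-exempt → 0% → €0.00
Travel guide €19.80: books → 8.25% → €1.63
Total tax = €1.02 + €1.32 + €1.73 + €1.63 = €5.70

€5.70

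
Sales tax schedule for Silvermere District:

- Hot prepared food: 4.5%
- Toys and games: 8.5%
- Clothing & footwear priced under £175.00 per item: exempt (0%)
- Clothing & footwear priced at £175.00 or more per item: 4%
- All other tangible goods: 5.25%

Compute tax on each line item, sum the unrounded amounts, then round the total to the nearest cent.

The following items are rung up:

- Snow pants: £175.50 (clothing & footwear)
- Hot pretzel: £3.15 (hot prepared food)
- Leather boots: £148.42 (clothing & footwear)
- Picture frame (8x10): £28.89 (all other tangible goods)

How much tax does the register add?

£8.68

Snow pants £175.50: clothing & footwear, £175.00 or more → 4% → £7.02
Hot pretzel £3.15: hot prepared food → 4.5% → £0.14175
Leather boots £148.42: clothing & footwear, under £175.00 → 0% → £0.00
Picture frame (8x10) £28.89: all other tangible goods → 5.25% → £1.516725
Unrounded tax sum = £8.678475 → £8.68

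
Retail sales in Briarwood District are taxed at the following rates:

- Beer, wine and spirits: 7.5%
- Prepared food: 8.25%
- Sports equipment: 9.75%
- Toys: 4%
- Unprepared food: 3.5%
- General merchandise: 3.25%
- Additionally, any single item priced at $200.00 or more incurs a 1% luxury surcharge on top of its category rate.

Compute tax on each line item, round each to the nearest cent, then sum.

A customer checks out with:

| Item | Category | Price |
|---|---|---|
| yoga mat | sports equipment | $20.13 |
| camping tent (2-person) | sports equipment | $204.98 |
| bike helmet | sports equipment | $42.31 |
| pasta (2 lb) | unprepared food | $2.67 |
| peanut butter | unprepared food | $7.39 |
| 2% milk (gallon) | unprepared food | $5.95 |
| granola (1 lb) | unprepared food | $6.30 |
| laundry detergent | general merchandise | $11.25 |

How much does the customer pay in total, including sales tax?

Yoga mat $20.13: sports equipment → 9.75% → $1.96
Camping tent (2-person) $204.98: sports equipment → 9.75% + 1% surcharge = 10.75% → $22.04
Bike helmet $42.31: sports equipment → 9.75% → $4.13
Pasta (2 lb) $2.67: unprepared food → 3.5% → $0.09
Peanut butter $7.39: unprepared food → 3.5% → $0.26
2% milk (gallon) $5.95: unprepared food → 3.5% → $0.21
Granola (1 lb) $6.30: unprepared food → 3.5% → $0.22
Laundry detergent $11.25: general merchandise → 3.25% → $0.37
Subtotal = $300.98; tax = $29.28; total due = $330.26

$330.26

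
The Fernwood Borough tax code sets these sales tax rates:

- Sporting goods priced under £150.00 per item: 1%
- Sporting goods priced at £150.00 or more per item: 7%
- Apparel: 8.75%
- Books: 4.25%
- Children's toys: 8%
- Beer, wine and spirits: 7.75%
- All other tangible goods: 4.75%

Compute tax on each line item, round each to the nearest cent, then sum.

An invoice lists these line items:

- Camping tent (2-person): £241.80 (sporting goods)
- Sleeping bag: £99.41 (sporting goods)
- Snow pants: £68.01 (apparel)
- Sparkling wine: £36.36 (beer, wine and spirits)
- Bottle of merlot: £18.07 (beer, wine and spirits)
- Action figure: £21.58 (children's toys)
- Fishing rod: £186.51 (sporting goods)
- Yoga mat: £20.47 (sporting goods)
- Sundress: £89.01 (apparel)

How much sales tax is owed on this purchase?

Camping tent (2-person) £241.80: sporting goods, £150.00 or more → 7% → £16.93
Sleeping bag £99.41: sporting goods, under £150.00 → 1% → £0.99
Snow pants £68.01: apparel → 8.75% → £5.95
Sparkling wine £36.36: beer, wine and spirits → 7.75% → £2.82
Bottle of merlot £18.07: beer, wine and spirits → 7.75% → £1.40
Action figure £21.58: children's toys → 8% → £1.73
Fishing rod £186.51: sporting goods, £150.00 or more → 7% → £13.06
Yoga mat £20.47: sporting goods, under £150.00 → 1% → £0.20
Sundress £89.01: apparel → 8.75% → £7.79
Total tax = £16.93 + £0.99 + £5.95 + £2.82 + £1.40 + £1.73 + £13.06 + £0.20 + £7.79 = £50.87

£50.87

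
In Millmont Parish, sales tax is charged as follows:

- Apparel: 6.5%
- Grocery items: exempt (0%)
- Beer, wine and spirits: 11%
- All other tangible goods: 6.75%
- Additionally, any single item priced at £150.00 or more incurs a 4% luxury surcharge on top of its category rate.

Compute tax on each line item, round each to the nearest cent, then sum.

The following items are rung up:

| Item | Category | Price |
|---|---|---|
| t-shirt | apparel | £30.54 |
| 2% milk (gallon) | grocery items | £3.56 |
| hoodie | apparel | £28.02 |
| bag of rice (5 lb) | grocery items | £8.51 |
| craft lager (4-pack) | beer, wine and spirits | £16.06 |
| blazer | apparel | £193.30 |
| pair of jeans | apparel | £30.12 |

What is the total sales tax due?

T-shirt £30.54: apparel → 6.5% → £1.99
2% milk (gallon) £3.56: grocery items → 0% → £0.00
Hoodie £28.02: apparel → 6.5% → £1.82
Bag of rice (5 lb) £8.51: grocery items → 0% → £0.00
Craft lager (4-pack) £16.06: beer, wine and spirits → 11% → £1.77
Blazer £193.30: apparel → 6.5% + 4% surcharge = 10.5% → £20.30
Pair of jeans £30.12: apparel → 6.5% → £1.96
Total tax = £1.99 + £1.82 + £1.77 + £20.30 + £1.96 = £27.84

£27.84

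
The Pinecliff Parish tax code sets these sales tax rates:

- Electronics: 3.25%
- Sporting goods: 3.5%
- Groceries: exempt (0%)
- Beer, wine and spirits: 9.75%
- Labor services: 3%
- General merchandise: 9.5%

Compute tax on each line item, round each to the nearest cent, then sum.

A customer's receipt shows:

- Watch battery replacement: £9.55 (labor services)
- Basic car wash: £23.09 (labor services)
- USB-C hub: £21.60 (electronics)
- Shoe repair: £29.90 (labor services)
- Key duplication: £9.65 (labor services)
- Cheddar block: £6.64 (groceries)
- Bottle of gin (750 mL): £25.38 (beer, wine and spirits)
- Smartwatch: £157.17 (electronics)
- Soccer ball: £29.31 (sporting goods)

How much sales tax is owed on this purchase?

Watch battery replacement £9.55: labor services → 3% → £0.29
Basic car wash £23.09: labor services → 3% → £0.69
USB-C hub £21.60: electronics → 3.25% → £0.70
Shoe repair £29.90: labor services → 3% → £0.90
Key duplication £9.65: labor services → 3% → £0.29
Cheddar block £6.64: groceries → 0% → £0.00
Bottle of gin (750 mL) £25.38: beer, wine and spirits → 9.75% → £2.47
Smartwatch £157.17: electronics → 3.25% → £5.11
Soccer ball £29.31: sporting goods → 3.5% → £1.03
Total tax = £0.29 + £0.69 + £0.70 + £0.90 + £0.29 + £2.47 + £5.11 + £1.03 = £11.48

£11.48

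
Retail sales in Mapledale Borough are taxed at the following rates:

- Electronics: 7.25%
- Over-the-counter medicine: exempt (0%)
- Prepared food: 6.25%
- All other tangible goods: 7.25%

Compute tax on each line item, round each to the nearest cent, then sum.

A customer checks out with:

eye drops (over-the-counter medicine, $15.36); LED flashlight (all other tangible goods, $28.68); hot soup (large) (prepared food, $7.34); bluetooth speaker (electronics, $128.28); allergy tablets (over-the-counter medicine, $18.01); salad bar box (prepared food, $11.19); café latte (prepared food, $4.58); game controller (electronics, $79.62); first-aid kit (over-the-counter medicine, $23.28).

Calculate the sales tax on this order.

$18.60

Eye drops $15.36: over-the-counter medicine → 0% → $0.00
LED flashlight $28.68: all other tangible goods → 7.25% → $2.08
Hot soup (large) $7.34: prepared food → 6.25% → $0.46
Bluetooth speaker $128.28: electronics → 7.25% → $9.30
Allergy tablets $18.01: over-the-counter medicine → 0% → $0.00
Salad bar box $11.19: prepared food → 6.25% → $0.70
Café latte $4.58: prepared food → 6.25% → $0.29
Game controller $79.62: electronics → 7.25% → $5.77
First-aid kit $23.28: over-the-counter medicine → 0% → $0.00
Total tax = $2.08 + $0.46 + $9.30 + $0.70 + $0.29 + $5.77 = $18.60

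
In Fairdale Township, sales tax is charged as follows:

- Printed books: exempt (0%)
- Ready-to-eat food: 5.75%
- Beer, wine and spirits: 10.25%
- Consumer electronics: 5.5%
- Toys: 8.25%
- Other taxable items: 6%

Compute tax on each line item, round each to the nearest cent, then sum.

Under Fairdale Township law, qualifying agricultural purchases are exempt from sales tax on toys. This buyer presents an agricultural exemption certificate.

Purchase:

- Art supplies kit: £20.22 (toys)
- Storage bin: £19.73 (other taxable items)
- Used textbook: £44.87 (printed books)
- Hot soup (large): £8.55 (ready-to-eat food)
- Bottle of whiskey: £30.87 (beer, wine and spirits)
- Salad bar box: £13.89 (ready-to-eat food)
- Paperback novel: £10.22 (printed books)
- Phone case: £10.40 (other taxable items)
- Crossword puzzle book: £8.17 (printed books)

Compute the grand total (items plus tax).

£173.17

Art supplies kit £20.22: toys, buyer-exempt → 0% → £0.00
Storage bin £19.73: other taxable items → 6% → £1.18
Used textbook £44.87: printed books → 0% → £0.00
Hot soup (large) £8.55: ready-to-eat food → 5.75% → £0.49
Bottle of whiskey £30.87: beer, wine and spirits → 10.25% → £3.16
Salad bar box £13.89: ready-to-eat food → 5.75% → £0.80
Paperback novel £10.22: printed books → 0% → £0.00
Phone case £10.40: other taxable items → 6% → £0.62
Crossword puzzle book £8.17: printed books → 0% → £0.00
Subtotal = £166.92; tax = £6.25; total due = £173.17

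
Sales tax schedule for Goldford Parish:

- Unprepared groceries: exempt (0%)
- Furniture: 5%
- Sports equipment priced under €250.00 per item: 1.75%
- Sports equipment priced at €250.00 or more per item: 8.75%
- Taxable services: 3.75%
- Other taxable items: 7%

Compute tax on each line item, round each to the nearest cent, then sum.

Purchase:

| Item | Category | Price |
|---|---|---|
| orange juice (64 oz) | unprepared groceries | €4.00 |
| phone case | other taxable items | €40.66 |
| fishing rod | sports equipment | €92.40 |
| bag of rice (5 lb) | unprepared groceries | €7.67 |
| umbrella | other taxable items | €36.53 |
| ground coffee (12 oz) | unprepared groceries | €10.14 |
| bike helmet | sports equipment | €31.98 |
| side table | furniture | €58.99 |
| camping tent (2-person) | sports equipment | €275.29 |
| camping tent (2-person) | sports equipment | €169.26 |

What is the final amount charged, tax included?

€764.51

Orange juice (64 oz) €4.00: unprepared groceries → 0% → €0.00
Phone case €40.66: other taxable items → 7% → €2.85
Fishing rod €92.40: sports equipment, under €250.00 → 1.75% → €1.62
Bag of rice (5 lb) €7.67: unprepared groceries → 0% → €0.00
Umbrella €36.53: other taxable items → 7% → €2.56
Ground coffee (12 oz) €10.14: unprepared groceries → 0% → €0.00
Bike helmet €31.98: sports equipment, under €250.00 → 1.75% → €0.56
Side table €58.99: furniture → 5% → €2.95
Camping tent (2-person) €275.29: sports equipment, €250.00 or more → 8.75% → €24.09
Camping tent (2-person) €169.26: sports equipment, under €250.00 → 1.75% → €2.96
Subtotal = €726.92; tax = €37.59; total due = €764.51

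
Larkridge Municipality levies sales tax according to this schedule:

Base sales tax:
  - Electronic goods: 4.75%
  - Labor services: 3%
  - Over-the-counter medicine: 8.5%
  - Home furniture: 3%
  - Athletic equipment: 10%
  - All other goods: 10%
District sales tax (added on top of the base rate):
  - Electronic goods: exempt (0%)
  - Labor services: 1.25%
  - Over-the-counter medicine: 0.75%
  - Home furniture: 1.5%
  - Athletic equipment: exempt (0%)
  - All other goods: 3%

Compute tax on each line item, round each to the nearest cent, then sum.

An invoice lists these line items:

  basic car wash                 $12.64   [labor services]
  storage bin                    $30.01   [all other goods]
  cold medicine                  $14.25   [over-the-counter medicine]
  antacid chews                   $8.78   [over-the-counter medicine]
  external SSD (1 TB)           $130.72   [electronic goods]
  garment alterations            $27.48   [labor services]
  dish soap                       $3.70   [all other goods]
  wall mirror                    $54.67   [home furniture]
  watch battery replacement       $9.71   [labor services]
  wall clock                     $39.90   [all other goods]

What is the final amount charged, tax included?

$354.35

Basic car wash $12.64: labor services → 3% + 1.25% district = 4.25% → $0.54
Storage bin $30.01: all other goods → 10% + 3% district = 13% → $3.90
Cold medicine $14.25: over-the-counter medicine → 8.5% + 0.75% district = 9.25% → $1.32
Antacid chews $8.78: over-the-counter medicine → 8.5% + 0.75% district = 9.25% → $0.81
External SSD (1 TB) $130.72: electronic goods → 4.75% + 0% district = 4.75% → $6.21
Garment alterations $27.48: labor services → 3% + 1.25% district = 4.25% → $1.17
Dish soap $3.70: all other goods → 10% + 3% district = 13% → $0.48
Wall mirror $54.67: home furniture → 3% + 1.5% district = 4.5% → $2.46
Watch battery replacement $9.71: labor services → 3% + 1.25% district = 4.25% → $0.41
Wall clock $39.90: all other goods → 10% + 3% district = 13% → $5.19
Subtotal = $331.86; tax = $22.49; total due = $354.35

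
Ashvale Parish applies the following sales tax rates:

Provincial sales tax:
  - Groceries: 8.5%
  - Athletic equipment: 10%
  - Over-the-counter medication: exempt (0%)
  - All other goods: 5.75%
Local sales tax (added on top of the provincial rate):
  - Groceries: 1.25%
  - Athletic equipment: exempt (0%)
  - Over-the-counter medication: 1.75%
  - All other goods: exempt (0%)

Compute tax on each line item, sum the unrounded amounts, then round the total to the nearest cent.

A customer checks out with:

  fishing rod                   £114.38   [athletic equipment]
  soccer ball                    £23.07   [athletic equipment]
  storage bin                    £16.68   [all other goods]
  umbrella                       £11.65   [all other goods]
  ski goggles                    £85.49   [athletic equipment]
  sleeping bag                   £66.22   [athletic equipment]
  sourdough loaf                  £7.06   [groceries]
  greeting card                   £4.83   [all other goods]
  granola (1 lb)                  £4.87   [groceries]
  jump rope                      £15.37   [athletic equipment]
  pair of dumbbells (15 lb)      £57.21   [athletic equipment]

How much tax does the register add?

£39.24

Fishing rod £114.38: athletic equipment → 10% + 0% local = 10% → £11.438
Soccer ball £23.07: athletic equipment → 10% + 0% local = 10% → £2.307
Storage bin £16.68: all other goods → 5.75% + 0% local = 5.75% → £0.9591
Umbrella £11.65: all other goods → 5.75% + 0% local = 5.75% → £0.669875
Ski goggles £85.49: athletic equipment → 10% + 0% local = 10% → £8.549
Sleeping bag £66.22: athletic equipment → 10% + 0% local = 10% → £6.622
Sourdough loaf £7.06: groceries → 8.5% + 1.25% local = 9.75% → £0.68835
Greeting card £4.83: all other goods → 5.75% + 0% local = 5.75% → £0.277725
Granola (1 lb) £4.87: groceries → 8.5% + 1.25% local = 9.75% → £0.474825
Jump rope £15.37: athletic equipment → 10% + 0% local = 10% → £1.537
Pair of dumbbells (15 lb) £57.21: athletic equipment → 10% + 0% local = 10% → £5.721
Unrounded tax sum = £39.243875 → £39.24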